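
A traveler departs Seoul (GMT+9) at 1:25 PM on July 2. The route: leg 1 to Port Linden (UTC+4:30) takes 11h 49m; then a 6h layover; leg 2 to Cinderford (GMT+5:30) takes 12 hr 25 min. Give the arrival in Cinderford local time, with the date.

4:09 PM on Jul 3

Convert departure to UTC: 1:25 PM − 9:00 = 4:25 AM UTC on Jul 2.
Add 11 hours and 49 minutes leg 1 → 4:14 PM UTC.
Add 6 hours layover in Port Linden → 10:14 PM UTC.
Add 12 hours and 25 minutes leg 2 → 10:39 AM UTC (Jul 3).
Cinderford is UTC+5:30, so local arrival = 10:39 AM + 5:30 = 4:09 PM on Jul 3.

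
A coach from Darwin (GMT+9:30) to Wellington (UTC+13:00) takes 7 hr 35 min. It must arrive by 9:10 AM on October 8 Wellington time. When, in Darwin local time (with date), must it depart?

Target arrival in UTC: 9:10 AM − 13:00 = 8:10 PM on Oct 7.
Subtract 7 hours and 35 minutes → departure 12:35 PM UTC on Oct 7.
Darwin is UTC+9:30: 12:35 PM + 9:30 = 10:05 PM on Oct 7.

10:05 PM on Oct 7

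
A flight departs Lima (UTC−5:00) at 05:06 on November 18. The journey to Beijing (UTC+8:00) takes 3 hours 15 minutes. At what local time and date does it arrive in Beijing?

Beijing is 13:00 ahead of Lima.
After 3 hours 15 minutes it is 08:21 in Lima.
Shift by the zone difference: 08:21 + 13:00 = 21:21 on Nov 18 in Beijing.

21:21 on Nov 18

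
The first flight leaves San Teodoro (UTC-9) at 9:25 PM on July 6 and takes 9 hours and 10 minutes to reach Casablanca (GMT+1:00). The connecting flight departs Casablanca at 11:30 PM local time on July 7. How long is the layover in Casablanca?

Convert departure to UTC: 9:25 PM + 9:00 = 6:25 AM UTC on Jul 7.
Add 9 hours and 10 minutes flight time → 3:35 PM UTC.
Casablanca is UTC+1:00, so local arrival = 3:35 PM + 1:00 = 4:35 PM on Jul 7.
Layover = 11:30 PM − 4:35 PM = 6 hours 55 minutes.

6 hours 55 minutes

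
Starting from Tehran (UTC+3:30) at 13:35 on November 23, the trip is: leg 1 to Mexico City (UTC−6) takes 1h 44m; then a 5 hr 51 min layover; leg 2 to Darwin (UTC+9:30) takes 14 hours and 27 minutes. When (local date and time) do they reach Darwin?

Convert departure to UTC: 13:35 − 3:30 = 10:05 UTC on Nov 23.
Add 1 hour 44 minutes leg 1 → 11:49 UTC.
Add 5 hours 51 minutes layover in Mexico City → 17:40 UTC.
Add 14 hours and 27 minutes leg 2 → 08:07 UTC (Nov 24).
Darwin is UTC+9:30, so local arrival = 08:07 + 9:30 = 17:37 on Nov 24.

17:37 on Nov 24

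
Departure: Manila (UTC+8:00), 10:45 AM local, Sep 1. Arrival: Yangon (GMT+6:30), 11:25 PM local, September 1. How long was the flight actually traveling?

14 hours 10 minutes

Departure in UTC: 10:45 AM − 8:00 = 2:45 AM on Sep 1.
Arrival in UTC: 11:25 PM − 6:30 = 4:55 PM on Sep 1.
Elapsed = 4:55 PM − 2:45 AM = 14 hours 10 minutes.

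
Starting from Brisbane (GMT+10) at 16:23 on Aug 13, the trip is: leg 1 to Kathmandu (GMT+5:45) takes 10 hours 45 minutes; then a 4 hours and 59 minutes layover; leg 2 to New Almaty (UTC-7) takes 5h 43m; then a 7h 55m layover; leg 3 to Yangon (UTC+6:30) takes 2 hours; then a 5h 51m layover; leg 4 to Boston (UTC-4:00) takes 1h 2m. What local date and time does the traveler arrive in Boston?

Convert departure to UTC: 16:23 − 10:00 = 06:23 UTC on Aug 13.
Add 10 hours 45 minutes leg 1 → 17:08 UTC.
Add 4 hours 59 minutes layover in Kathmandu → 22:07 UTC.
Add 5 hours 43 minutes leg 2 → 03:50 UTC (Aug 14).
Add 7 hours and 55 minutes layover in New Almaty → 11:45 UTC.
Add 2 hours leg 3 → 13:45 UTC.
Add 5 hours and 51 minutes layover in Yangon → 19:36 UTC.
Add 1 hour and 2 minutes leg 4 → 20:38 UTC.
Boston is UTC−4:00, so local arrival = 20:38 − 4:00 = 16:38 on Aug 14.

16:38 on August 14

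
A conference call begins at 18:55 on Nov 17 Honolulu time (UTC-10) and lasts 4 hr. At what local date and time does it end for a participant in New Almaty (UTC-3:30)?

05:25 on November 18

New Almaty is 6:30 ahead of Honolulu.
After 4 hours it is 22:55 in Honolulu.
Shift by the zone difference: 22:55 + 6:30 = 05:25 on Nov 18 in New Almaty.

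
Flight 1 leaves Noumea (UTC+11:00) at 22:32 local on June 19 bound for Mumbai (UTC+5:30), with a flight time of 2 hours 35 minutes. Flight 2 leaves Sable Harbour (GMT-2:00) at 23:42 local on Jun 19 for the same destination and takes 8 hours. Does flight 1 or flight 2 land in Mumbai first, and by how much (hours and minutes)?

Flight 1 in UTC: 22:32 − 11:00 = 11:32 on Jun 19.
+2 hours 35 minutes → arrive 14:07 UTC on Jun 19.
Flight 2 in UTC: 23:42 + 2:00 = 01:42 on Jun 20.
+8 hours → arrive 09:42 UTC on Jun 20.
Flight 1 lands earlier by 19 hours 35 minutes.

the first, by 19 hours 35 minutes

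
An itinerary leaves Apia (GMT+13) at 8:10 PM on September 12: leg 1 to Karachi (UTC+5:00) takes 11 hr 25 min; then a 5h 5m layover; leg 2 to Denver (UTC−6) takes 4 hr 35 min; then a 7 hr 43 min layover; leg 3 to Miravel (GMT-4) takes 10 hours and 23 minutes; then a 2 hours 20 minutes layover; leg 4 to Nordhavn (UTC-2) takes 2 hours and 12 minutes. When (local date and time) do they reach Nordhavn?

12:53 AM on Sep 14

Convert departure to UTC: 8:10 PM − 13:00 = 7:10 AM UTC on Sep 12.
Add 11 hours and 25 minutes leg 1 → 6:35 PM UTC.
Add 5 hours 5 minutes layover in Karachi → 11:40 PM UTC.
Add 4 hours 35 minutes leg 2 → 4:15 AM UTC (Sep 13).
Add 7 hours 43 minutes layover in Denver → 11:58 AM UTC.
Add 10 hours and 23 minutes leg 3 → 10:21 PM UTC.
Add 2 hours 20 minutes layover in Miravel → 12:41 AM UTC (Sep 14).
Add 2 hours 12 minutes leg 4 → 2:53 AM UTC.
Nordhavn is UTC−2:00, so local arrival = 2:53 AM − 2:00 = 12:53 AM on Sep 14.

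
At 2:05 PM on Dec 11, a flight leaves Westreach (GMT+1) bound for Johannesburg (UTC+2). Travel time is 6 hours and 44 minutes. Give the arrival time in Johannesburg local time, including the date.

Convert departure to UTC: 2:05 PM − 1:00 = 1:05 PM UTC on Dec 11.
Add 6 hours and 44 minutes travel time → 7:49 PM UTC.
Johannesburg is UTC+2:00, so local arrival = 7:49 PM + 2:00 = 9:49 PM on Dec 11.

9:49 PM on December 11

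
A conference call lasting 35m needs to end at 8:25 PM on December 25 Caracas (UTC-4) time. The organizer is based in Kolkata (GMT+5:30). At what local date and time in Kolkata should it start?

5:20 AM on Dec 26

Target end time in UTC: 8:25 PM + 4:00 = 12:25 AM on Dec 26.
Subtract 35 minutes → start 11:50 PM UTC on Dec 25.
Kolkata is UTC+5:30: 11:50 PM + 5:30 = 5:20 AM on Dec 26.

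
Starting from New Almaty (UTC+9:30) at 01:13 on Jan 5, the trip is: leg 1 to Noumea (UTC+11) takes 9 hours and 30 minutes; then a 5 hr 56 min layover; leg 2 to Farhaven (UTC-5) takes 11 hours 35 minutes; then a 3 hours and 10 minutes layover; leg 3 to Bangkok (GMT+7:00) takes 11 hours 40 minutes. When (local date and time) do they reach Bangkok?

16:34 on January 6

Convert departure to UTC: 01:13 − 9:30 = 15:43 UTC on Jan 4.
Add 9 hours and 30 minutes leg 1 → 01:13 UTC (Jan 5).
Add 5 hours 56 minutes layover in Noumea → 07:09 UTC.
Add 11 hours 35 minutes leg 2 → 18:44 UTC.
Add 3 hours and 10 minutes layover in Farhaven → 21:54 UTC.
Add 11 hours 40 minutes leg 3 → 09:34 UTC (Jan 6).
Bangkok is UTC+7:00, so local arrival = 09:34 + 7:00 = 16:34 on Jan 6.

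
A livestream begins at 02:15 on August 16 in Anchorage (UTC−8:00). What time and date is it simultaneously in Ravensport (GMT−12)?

22:15 on Aug 15

Ravensport is 4:00 behind Anchorage.
Shift by the zone difference: 02:15 − 4:00 = 22:15 on Aug 15 in Ravensport.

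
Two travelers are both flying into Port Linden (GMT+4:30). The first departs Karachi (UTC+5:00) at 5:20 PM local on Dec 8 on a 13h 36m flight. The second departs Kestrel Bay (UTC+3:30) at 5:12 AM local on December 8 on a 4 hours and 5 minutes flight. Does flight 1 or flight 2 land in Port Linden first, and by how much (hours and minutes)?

Flight 1 in UTC: 5:20 PM − 5:00 = 12:20 PM on Dec 8.
+13 hours 36 minutes → arrive 1:56 AM UTC on Dec 9.
Flight 2 in UTC: 5:12 AM − 3:30 = 1:42 AM on Dec 8.
+4 hours 5 minutes → arrive 5:47 AM UTC on Dec 8.
Flight 2 lands earlier by 20 hours 9 minutes.

the second, by 20 hours 9 minutes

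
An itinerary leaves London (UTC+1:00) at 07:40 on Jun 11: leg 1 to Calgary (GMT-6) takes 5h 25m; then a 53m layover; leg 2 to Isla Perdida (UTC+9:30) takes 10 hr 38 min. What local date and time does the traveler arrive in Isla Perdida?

Convert departure to UTC: 07:40 − 1:00 = 06:40 UTC on Jun 11.
Add 5 hours 25 minutes leg 1 → 12:05 UTC.
Add 53 minutes layover in Calgary → 12:58 UTC.
Add 10 hours and 38 minutes leg 2 → 23:36 UTC.
Isla Perdida is UTC+9:30, so local arrival = 23:36 + 9:30 = 09:06 on Jun 12.

09:06 on June 12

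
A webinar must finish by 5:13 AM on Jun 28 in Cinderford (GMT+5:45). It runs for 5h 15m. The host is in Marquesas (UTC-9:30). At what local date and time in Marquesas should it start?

8:43 AM on June 27

Target end time in UTC: 5:13 AM − 5:45 = 11:28 PM on Jun 27.
Subtract 5 hours 15 minutes → start 6:13 PM UTC on Jun 27.
Marquesas is UTC−9:30: 6:13 PM − 9:30 = 8:43 AM on Jun 27.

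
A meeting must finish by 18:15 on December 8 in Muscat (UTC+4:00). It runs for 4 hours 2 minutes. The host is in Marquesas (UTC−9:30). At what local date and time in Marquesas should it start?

Target end time in UTC: 18:15 − 4:00 = 14:15 on Dec 8.
Subtract 4 hours 2 minutes → start 10:13 UTC on Dec 8.
Marquesas is UTC−9:30: 10:13 − 9:30 = 00:43 on Dec 8.

00:43 on December 8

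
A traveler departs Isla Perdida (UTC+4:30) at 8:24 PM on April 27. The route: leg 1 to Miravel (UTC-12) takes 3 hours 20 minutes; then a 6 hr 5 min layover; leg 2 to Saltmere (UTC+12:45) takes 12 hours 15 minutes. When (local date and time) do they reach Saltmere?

Convert departure to UTC: 8:24 PM − 4:30 = 3:54 PM UTC on Apr 27.
Add 3 hours 20 minutes leg 1 → 7:14 PM UTC.
Add 6 hours and 5 minutes layover in Miravel → 1:19 AM UTC (Apr 28).
Add 12 hours and 15 minutes leg 2 → 1:34 PM UTC.
Saltmere is UTC+12:45, so local arrival = 1:34 PM + 12:45 = 2:19 AM on Apr 29.

2:19 AM on Apr 29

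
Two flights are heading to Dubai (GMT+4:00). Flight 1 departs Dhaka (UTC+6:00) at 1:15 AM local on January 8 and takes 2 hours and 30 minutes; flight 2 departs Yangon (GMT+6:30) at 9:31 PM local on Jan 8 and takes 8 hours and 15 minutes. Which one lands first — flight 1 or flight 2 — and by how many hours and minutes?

the first, by 25 hours 31 minutes

Flight 1 in UTC: 1:15 AM − 6:00 = 7:15 PM on Jan 7.
+2 hours and 30 minutes → arrive 9:45 PM UTC on Jan 7.
Flight 2 in UTC: 9:31 PM − 6:30 = 3:01 PM on Jan 8.
+8 hours 15 minutes → arrive 11:16 PM UTC on Jan 8.
Flight 1 lands earlier by 25 hours 31 minutes.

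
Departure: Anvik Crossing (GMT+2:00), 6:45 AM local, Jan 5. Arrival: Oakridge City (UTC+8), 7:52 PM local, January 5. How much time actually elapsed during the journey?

Departure in UTC: 6:45 AM − 2:00 = 4:45 AM on Jan 5.
Arrival in UTC: 7:52 PM − 8:00 = 11:52 AM on Jan 5.
Elapsed = 11:52 AM − 4:45 AM = 7 hours 7 minutes.

7 hours 7 minutes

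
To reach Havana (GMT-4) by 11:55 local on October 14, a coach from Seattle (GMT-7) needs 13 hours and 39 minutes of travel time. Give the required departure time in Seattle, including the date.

19:16 on October 13

Target arrival in UTC: 11:55 + 4:00 = 15:55 on Oct 14.
Subtract 13 hours 39 minutes → departure 02:16 UTC on Oct 14.
Seattle is UTC−7:00: 02:16 − 7:00 = 19:16 on Oct 13.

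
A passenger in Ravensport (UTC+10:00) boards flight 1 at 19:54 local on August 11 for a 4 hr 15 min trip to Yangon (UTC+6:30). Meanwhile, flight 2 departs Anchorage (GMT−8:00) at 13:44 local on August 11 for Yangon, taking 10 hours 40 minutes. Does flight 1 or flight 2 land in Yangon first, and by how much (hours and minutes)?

the first, by 18 hours 15 minutes

Flight 1 in UTC: 19:54 − 10:00 = 09:54 on Aug 11.
+4 hours 15 minutes → arrive 14:09 UTC on Aug 11.
Flight 2 in UTC: 13:44 + 8:00 = 21:44 on Aug 11.
+10 hours 40 minutes → arrive 08:24 UTC on Aug 12.
Flight 1 lands earlier by 18 hours 15 minutes.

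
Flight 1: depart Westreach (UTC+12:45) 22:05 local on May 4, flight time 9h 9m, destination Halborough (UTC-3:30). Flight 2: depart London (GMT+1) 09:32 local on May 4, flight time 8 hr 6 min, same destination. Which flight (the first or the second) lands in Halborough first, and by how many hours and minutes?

Flight 1 in UTC: 22:05 − 12:45 = 09:20 on May 4.
+9 hours 9 minutes → arrive 18:29 UTC on May 4.
Flight 2 in UTC: 09:32 − 1:00 = 08:32 on May 4.
+8 hours and 6 minutes → arrive 16:38 UTC on May 4.
Flight 2 lands earlier by 1 hour 51 minutes.

the second, by 1 hour 51 minutes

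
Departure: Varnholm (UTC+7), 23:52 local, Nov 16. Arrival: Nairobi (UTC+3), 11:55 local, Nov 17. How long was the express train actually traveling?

Nairobi is 4:00 behind Varnholm.
Clock-face elapsed time (ignoring zones) is 12 hours 3 minutes.
Actual elapsed = 12 hours 3 minutes + 4:00 = 16 hours 3 minutes.

16 hours 3 minutes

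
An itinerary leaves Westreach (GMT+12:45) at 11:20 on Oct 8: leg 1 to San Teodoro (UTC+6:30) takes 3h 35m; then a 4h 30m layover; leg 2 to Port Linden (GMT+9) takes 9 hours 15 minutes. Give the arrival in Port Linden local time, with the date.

00:55 on October 9

Convert departure to UTC: 11:20 − 12:45 = 22:35 UTC on Oct 7.
Add 3 hours 35 minutes leg 1 → 02:10 UTC (Oct 8).
Add 4 hours 30 minutes layover in San Teodoro → 06:40 UTC.
Add 9 hours and 15 minutes leg 2 → 15:55 UTC.
Port Linden is UTC+9:00, so local arrival = 15:55 + 9:00 = 00:55 on Oct 9.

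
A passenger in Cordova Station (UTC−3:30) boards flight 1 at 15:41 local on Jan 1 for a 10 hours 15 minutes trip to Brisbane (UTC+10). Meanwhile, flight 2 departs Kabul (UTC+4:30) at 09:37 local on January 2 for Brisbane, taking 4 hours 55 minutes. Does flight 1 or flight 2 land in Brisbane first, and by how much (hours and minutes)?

the first, by 4 hours 36 minutes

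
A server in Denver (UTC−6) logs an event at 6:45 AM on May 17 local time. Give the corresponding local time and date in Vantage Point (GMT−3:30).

9:15 AM on May 17

In UTC: 6:45 AM + 6:00 = 12:45 PM on May 17.
Vantage Point is UTC−3:30: 12:45 PM − 3:30 = 9:15 AM on May 17.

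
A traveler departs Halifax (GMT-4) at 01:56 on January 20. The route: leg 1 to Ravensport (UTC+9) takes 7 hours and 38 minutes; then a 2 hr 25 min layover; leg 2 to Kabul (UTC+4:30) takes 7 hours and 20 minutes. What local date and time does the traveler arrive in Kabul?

03:49 on January 21

Convert departure to UTC: 01:56 + 4:00 = 05:56 UTC on Jan 20.
Add 7 hours and 38 minutes leg 1 → 13:34 UTC.
Add 2 hours and 25 minutes layover in Ravensport → 15:59 UTC.
Add 7 hours 20 minutes leg 2 → 23:19 UTC.
Kabul is UTC+4:30, so local arrival = 23:19 + 4:30 = 03:49 on Jan 21.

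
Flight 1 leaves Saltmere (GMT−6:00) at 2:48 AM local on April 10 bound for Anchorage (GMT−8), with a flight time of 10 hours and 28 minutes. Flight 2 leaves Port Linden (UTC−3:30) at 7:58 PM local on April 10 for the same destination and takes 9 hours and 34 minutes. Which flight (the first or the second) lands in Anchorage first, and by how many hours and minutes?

the first, by 13 hours 46 minutes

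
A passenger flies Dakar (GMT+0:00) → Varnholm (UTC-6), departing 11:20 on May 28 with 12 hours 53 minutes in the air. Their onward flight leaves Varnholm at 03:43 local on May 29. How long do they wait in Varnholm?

Dakar is at UTC+0, so departure is already 11:20 UTC on May 28.
Add 12 hours 53 minutes flight time → 00:13 UTC (May 29).
Varnholm is UTC−6:00, so local arrival = 00:13 − 6:00 = 18:13 on May 28.
Layover = 03:43 − 18:13 (+1 day) = 9 hours 30 minutes.

9 hours 30 minutes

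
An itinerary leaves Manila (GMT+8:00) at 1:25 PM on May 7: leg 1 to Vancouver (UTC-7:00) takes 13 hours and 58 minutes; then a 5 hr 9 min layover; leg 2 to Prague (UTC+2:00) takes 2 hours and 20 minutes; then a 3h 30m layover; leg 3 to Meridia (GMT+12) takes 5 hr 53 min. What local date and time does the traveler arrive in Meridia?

12:15 AM on May 9

Convert departure to UTC: 1:25 PM − 8:00 = 5:25 AM UTC on May 7.
Add 13 hours and 58 minutes leg 1 → 7:23 PM UTC.
Add 5 hours and 9 minutes layover in Vancouver → 12:32 AM UTC (May 8).
Add 2 hours and 20 minutes leg 2 → 2:52 AM UTC.
Add 3 hours and 30 minutes layover in Prague → 6:22 AM UTC.
Add 5 hours 53 minutes leg 3 → 12:15 PM UTC.
Meridia is UTC+12:00, so local arrival = 12:15 PM + 12:00 = 12:15 AM on May 9.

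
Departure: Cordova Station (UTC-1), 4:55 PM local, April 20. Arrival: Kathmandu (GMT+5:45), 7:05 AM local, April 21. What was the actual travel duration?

7 hours 25 minutes

Departure in UTC: 4:55 PM + 1:00 = 5:55 PM on Apr 20.
Arrival in UTC: 7:05 AM − 5:45 = 1:20 AM on Apr 21.
Elapsed = 1:20 AM − 5:55 PM (+1 day) = 7 hours 25 minutes.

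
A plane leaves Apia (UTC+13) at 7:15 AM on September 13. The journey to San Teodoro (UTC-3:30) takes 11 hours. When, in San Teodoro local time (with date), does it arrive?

1:45 AM on September 13

San Teodoro is 16:30 behind Apia.
After 11 hours it is 6:15 PM in Apia.
Shift by the zone difference: 6:15 PM − 16:30 = 1:45 AM on Sep 13 in San Teodoro.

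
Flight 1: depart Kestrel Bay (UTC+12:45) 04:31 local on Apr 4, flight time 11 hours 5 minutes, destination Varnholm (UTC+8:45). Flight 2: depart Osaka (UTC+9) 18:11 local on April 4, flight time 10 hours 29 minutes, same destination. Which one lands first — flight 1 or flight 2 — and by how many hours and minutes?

the first, by 16 hours 49 minutes

Flight 1 in UTC: 04:31 − 12:45 = 15:46 on Apr 3.
+11 hours 5 minutes → arrive 02:51 UTC on Apr 4.
Flight 2 in UTC: 18:11 − 9:00 = 09:11 on Apr 4.
+10 hours 29 minutes → arrive 19:40 UTC on Apr 4.
Flight 1 lands earlier by 16 hours 49 minutes.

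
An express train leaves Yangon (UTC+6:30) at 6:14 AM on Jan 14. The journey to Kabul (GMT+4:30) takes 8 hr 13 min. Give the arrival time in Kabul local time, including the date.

Convert departure to UTC: 6:14 AM − 6:30 = 11:44 PM UTC on Jan 13.
Add 8 hours 13 minutes travel time → 7:57 AM UTC (Jan 14).
Kabul is UTC+4:30, so local arrival = 7:57 AM + 4:30 = 12:27 PM on Jan 14.

12:27 PM on Jan 14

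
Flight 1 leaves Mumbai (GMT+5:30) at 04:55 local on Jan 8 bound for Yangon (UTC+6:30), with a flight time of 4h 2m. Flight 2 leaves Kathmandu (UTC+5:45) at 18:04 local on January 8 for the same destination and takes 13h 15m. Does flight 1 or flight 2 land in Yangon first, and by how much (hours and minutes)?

Flight 1 in UTC: 04:55 − 5:30 = 23:25 on Jan 7.
+4 hours 2 minutes → arrive 03:27 UTC on Jan 8.
Flight 2 in UTC: 18:04 − 5:45 = 12:19 on Jan 8.
+13 hours and 15 minutes → arrive 01:34 UTC on Jan 9.
Flight 1 lands earlier by 22 hours 7 minutes.

the first, by 22 hours 7 minutes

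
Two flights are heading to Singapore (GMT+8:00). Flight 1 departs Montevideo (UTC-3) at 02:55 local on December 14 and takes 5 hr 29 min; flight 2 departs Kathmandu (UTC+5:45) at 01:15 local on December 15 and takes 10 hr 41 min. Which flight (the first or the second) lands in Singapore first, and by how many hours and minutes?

Flight 1 in UTC: 02:55 + 3:00 = 05:55 on Dec 14.
+5 hours and 29 minutes → arrive 11:24 UTC on Dec 14.
Flight 2 in UTC: 01:15 − 5:45 = 19:30 on Dec 14.
+10 hours and 41 minutes → arrive 06:11 UTC on Dec 15.
Flight 1 lands earlier by 18 hours 47 minutes.

the first, by 18 hours 47 minutes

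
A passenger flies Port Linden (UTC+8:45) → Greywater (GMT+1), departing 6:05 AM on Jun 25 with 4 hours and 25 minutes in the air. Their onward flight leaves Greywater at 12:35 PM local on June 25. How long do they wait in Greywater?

9 hours 50 minutes

Convert departure to UTC: 6:05 AM − 8:45 = 9:20 PM UTC on Jun 24.
Add 4 hours and 25 minutes flight time → 1:45 AM UTC (Jun 25).
Greywater is UTC+1:00, so local arrival = 1:45 AM + 1:00 = 2:45 AM on Jun 25.
Layover = 12:35 PM − 2:45 AM = 9 hours 50 minutes.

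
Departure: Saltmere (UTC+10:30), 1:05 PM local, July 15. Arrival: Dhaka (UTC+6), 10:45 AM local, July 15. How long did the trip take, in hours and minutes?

2 hours 10 minutes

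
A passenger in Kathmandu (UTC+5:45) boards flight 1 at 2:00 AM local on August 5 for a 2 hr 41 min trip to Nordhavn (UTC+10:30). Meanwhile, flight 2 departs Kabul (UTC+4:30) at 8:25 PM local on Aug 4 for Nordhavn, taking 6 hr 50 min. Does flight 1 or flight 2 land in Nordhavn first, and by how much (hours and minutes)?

the second, by 11 minutes

Flight 1 in UTC: 2:00 AM − 5:45 = 8:15 PM on Aug 4.
+2 hours 41 minutes → arrive 10:56 PM UTC on Aug 4.
Flight 2 in UTC: 8:25 PM − 4:30 = 3:55 PM on Aug 4.
+6 hours 50 minutes → arrive 10:45 PM UTC on Aug 4.
Flight 2 lands earlier by 11 minutes.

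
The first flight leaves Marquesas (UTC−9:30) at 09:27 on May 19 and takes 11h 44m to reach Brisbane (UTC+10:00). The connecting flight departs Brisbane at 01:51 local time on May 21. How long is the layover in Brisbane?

Convert departure to UTC: 09:27 + 9:30 = 18:57 UTC on May 19.
Add 11 hours and 44 minutes flight time → 06:41 UTC (May 20).
Brisbane is UTC+10:00, so local arrival = 06:41 + 10:00 = 16:41 on May 20.
Layover = 01:51 − 16:41 (+1 day) = 9 hours 10 minutes.

9 hours 10 minutes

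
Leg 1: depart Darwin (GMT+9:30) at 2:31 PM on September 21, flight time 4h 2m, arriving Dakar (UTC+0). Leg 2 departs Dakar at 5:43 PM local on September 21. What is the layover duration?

Convert departure to UTC: 2:31 PM − 9:30 = 5:01 AM UTC on Sep 21.
Add 4 hours 2 minutes flight time → 9:03 AM UTC.
Dakar is UTC+0, so local arrival is the same: 9:03 AM on Sep 21.
Layover = 5:43 PM − 9:03 AM = 8 hours 40 minutes.

8 hours 40 minutes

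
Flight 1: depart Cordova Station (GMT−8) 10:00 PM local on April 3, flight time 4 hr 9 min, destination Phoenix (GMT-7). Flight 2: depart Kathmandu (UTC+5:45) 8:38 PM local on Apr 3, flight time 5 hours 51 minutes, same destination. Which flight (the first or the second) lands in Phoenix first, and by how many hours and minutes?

Flight 1 in UTC: 10:00 PM + 8:00 = 6:00 AM on Apr 4.
+4 hours 9 minutes → arrive 10:09 AM UTC on Apr 4.
Flight 2 in UTC: 8:38 PM − 5:45 = 2:53 PM on Apr 3.
+5 hours and 51 minutes → arrive 8:44 PM UTC on Apr 3.
Flight 2 lands earlier by 13 hours 25 minutes.

the second, by 13 hours 25 minutes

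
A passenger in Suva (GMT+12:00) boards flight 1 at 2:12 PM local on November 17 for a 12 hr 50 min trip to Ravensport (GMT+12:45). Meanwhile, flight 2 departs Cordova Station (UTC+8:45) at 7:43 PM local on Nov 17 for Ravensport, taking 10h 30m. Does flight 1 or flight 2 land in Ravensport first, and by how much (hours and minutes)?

the first, by 6 hours 26 minutes

Flight 1 in UTC: 2:12 PM − 12:00 = 2:12 AM on Nov 17.
+12 hours and 50 minutes → arrive 3:02 PM UTC on Nov 17.
Flight 2 in UTC: 7:43 PM − 8:45 = 10:58 AM on Nov 17.
+10 hours and 30 minutes → arrive 9:28 PM UTC on Nov 17.
Flight 1 lands earlier by 6 hours 26 minutes.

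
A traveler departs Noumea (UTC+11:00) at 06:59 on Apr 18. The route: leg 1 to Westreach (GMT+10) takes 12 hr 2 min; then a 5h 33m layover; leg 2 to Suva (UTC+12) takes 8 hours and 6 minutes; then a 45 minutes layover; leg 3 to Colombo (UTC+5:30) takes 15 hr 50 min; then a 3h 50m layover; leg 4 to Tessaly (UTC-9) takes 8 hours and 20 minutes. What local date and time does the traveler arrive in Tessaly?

Convert departure to UTC: 06:59 − 11:00 = 19:59 UTC on Apr 17.
Add 12 hours and 2 minutes leg 1 → 08:01 UTC (Apr 18).
Add 5 hours and 33 minutes layover in Westreach → 13:34 UTC.
Add 8 hours 6 minutes leg 2 → 21:40 UTC.
Add 45 minutes layover in Suva → 22:25 UTC.
Add 15 hours 50 minutes leg 3 → 14:15 UTC (Apr 19).
Add 3 hours 50 minutes layover in Colombo → 18:05 UTC.
Add 8 hours and 20 minutes leg 4 → 02:25 UTC (Apr 20).
Tessaly is UTC−9:00, so local arrival = 02:25 − 9:00 = 17:25 on Apr 19.

17:25 on April 19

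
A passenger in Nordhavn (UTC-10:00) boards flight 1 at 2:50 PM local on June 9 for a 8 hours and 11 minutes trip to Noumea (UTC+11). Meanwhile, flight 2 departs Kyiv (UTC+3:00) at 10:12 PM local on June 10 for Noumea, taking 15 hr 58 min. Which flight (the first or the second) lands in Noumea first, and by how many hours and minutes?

Flight 1 in UTC: 2:50 PM + 10:00 = 12:50 AM on Jun 10.
+8 hours and 11 minutes → arrive 9:01 AM UTC on Jun 10.
Flight 2 in UTC: 10:12 PM − 3:00 = 7:12 PM on Jun 10.
+15 hours 58 minutes → arrive 11:10 AM UTC on Jun 11.
Flight 1 lands earlier by 26 hours 9 minutes.

the first, by 26 hours 9 minutes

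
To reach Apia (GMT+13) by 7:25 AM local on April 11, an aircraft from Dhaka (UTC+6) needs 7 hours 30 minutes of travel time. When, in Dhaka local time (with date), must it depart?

4:55 PM on April 10

Target arrival in UTC: 7:25 AM − 13:00 = 6:25 PM on Apr 10.
Subtract 7 hours 30 minutes → departure 10:55 AM UTC on Apr 10.
Dhaka is UTC+6:00: 10:55 AM + 6:00 = 4:55 PM on Apr 10.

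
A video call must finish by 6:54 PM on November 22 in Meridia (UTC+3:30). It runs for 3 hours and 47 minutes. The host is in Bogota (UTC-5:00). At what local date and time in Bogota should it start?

Target end time in UTC: 6:54 PM − 3:30 = 3:24 PM on Nov 22.
Subtract 3 hours 47 minutes → start 11:37 AM UTC on Nov 22.
Bogota is UTC−5:00: 11:37 AM − 5:00 = 6:37 AM on Nov 22.

6:37 AM on Nov 22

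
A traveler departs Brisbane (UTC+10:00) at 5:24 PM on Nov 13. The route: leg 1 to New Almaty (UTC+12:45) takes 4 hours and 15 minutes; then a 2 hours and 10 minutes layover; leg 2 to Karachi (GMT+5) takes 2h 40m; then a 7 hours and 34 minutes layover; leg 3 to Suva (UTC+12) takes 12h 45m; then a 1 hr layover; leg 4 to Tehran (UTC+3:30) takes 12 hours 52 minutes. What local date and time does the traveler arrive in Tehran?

Convert departure to UTC: 5:24 PM − 10:00 = 7:24 AM UTC on Nov 13.
Add 4 hours 15 minutes leg 1 → 11:39 AM UTC.
Add 2 hours 10 minutes layover in New Almaty → 1:49 PM UTC.
Add 2 hours 40 minutes leg 2 → 4:29 PM UTC.
Add 7 hours 34 minutes layover in Karachi → 12:03 AM UTC (Nov 14).
Add 12 hours and 45 minutes leg 3 → 12:48 PM UTC.
Add 1 hour layover in Suva → 1:48 PM UTC.
Add 12 hours and 52 minutes leg 4 → 2:40 AM UTC (Nov 15).
Tehran is UTC+3:30, so local arrival = 2:40 AM + 3:30 = 6:10 AM on Nov 15.

6:10 AM on Nov 15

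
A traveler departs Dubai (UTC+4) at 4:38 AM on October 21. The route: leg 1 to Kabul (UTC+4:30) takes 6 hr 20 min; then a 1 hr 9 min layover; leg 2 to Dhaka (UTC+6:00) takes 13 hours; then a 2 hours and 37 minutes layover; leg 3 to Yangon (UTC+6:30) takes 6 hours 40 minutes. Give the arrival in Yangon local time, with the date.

Convert departure to UTC: 4:38 AM − 4:00 = 12:38 AM UTC on Oct 21.
Add 6 hours 20 minutes leg 1 → 6:58 AM UTC.
Add 1 hour and 9 minutes layover in Kabul → 8:07 AM UTC.
Add 13 hours leg 2 → 9:07 PM UTC.
Add 2 hours 37 minutes layover in Dhaka → 11:44 PM UTC.
Add 6 hours 40 minutes leg 3 → 6:24 AM UTC (Oct 22).
Yangon is UTC+6:30, so local arrival = 6:24 AM + 6:30 = 12:54 PM on Oct 22.

12:54 PM on October 22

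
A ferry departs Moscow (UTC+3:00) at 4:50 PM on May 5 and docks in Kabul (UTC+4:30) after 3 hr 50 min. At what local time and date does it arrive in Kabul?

10:10 PM on May 5

Kabul is 1:30 ahead of Moscow.
After 3 hours and 50 minutes it is 8:40 PM in Moscow.
Shift by the zone difference: 8:40 PM + 1:30 = 10:10 PM on May 5 in Kabul.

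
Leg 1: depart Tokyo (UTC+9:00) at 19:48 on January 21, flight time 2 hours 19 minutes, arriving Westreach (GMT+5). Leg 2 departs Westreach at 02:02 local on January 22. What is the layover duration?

Convert departure to UTC: 19:48 − 9:00 = 10:48 UTC on Jan 21.
Add 2 hours and 19 minutes flight time → 13:07 UTC.
Westreach is UTC+5:00, so local arrival = 13:07 + 5:00 = 18:07 on Jan 21.
Layover = 02:02 − 18:07 (+1 day) = 7 hours 55 minutes.

7 hours 55 minutes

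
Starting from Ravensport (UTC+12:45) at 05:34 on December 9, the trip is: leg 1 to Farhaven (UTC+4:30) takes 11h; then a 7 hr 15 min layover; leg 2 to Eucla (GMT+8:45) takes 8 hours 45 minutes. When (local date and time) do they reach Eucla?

04:34 on December 10

Convert departure to UTC: 05:34 − 12:45 = 16:49 UTC on Dec 8.
Add 11 hours leg 1 → 03:49 UTC (Dec 9).
Add 7 hours 15 minutes layover in Farhaven → 11:04 UTC.
Add 8 hours and 45 minutes leg 2 → 19:49 UTC.
Eucla is UTC+8:45, so local arrival = 19:49 + 8:45 = 04:34 on Dec 10.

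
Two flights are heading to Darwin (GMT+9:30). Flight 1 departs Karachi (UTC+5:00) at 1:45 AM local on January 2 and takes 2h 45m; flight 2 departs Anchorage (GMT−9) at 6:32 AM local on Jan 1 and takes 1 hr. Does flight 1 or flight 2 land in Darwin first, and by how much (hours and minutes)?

Flight 1 in UTC: 1:45 AM − 5:00 = 8:45 PM on Jan 1.
+2 hours 45 minutes → arrive 11:30 PM UTC on Jan 1.
Flight 2 in UTC: 6:32 AM + 9:00 = 3:32 PM on Jan 1.
+1 hour → arrive 4:32 PM UTC on Jan 1.
Flight 2 lands earlier by 6 hours 58 minutes.

the second, by 6 hours 58 minutes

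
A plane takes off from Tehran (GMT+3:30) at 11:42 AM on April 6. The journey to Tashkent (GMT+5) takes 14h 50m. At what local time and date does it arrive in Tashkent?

Convert departure to UTC: 11:42 AM − 3:30 = 8:12 AM UTC on Apr 6.
Add 14 hours 50 minutes travel time → 11:02 PM UTC.
Tashkent is UTC+5:00, so local arrival = 11:02 PM + 5:00 = 4:02 AM on Apr 7.

4:02 AM on Apr 7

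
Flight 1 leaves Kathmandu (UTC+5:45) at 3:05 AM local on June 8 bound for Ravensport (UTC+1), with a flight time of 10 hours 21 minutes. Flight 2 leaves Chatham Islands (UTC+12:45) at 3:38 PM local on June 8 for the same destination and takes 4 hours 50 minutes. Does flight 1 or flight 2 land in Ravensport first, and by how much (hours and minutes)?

the first, by 2 minutes

Flight 1 in UTC: 3:05 AM − 5:45 = 9:20 PM on Jun 7.
+10 hours and 21 minutes → arrive 7:41 AM UTC on Jun 8.
Flight 2 in UTC: 3:38 PM − 12:45 = 2:53 AM on Jun 8.
+4 hours and 50 minutes → arrive 7:43 AM UTC on Jun 8.
Flight 1 lands earlier by 2 minutes.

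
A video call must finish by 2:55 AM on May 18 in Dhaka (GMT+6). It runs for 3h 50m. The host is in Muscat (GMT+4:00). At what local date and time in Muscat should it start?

9:05 PM on May 17

Target end time in UTC: 2:55 AM − 6:00 = 8:55 PM on May 17.
Subtract 3 hours and 50 minutes → start 5:05 PM UTC on May 17.
Muscat is UTC+4:00: 5:05 PM + 4:00 = 9:05 PM on May 17.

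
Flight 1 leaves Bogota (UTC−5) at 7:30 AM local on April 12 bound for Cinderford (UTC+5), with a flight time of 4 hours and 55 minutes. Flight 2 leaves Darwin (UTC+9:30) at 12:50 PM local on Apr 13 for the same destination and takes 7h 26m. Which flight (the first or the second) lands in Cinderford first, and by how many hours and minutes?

the first, by 17 hours 21 minutes

Flight 1 in UTC: 7:30 AM + 5:00 = 12:30 PM on Apr 12.
+4 hours and 55 minutes → arrive 5:25 PM UTC on Apr 12.
Flight 2 in UTC: 12:50 PM − 9:30 = 3:20 AM on Apr 13.
+7 hours and 26 minutes → arrive 10:46 AM UTC on Apr 13.
Flight 1 lands earlier by 17 hours 21 minutes.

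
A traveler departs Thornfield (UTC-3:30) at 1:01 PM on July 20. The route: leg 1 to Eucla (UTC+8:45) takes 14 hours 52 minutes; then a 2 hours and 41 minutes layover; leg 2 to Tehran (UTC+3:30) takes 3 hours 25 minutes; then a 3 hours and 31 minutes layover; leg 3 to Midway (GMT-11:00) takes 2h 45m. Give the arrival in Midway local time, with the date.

8:45 AM on July 21

Convert departure to UTC: 1:01 PM + 3:30 = 4:31 PM UTC on Jul 20.
Add 14 hours and 52 minutes leg 1 → 7:23 AM UTC (Jul 21).
Add 2 hours and 41 minutes layover in Eucla → 10:04 AM UTC.
Add 3 hours 25 minutes leg 2 → 1:29 PM UTC.
Add 3 hours 31 minutes layover in Tehran → 5:00 PM UTC.
Add 2 hours and 45 minutes leg 3 → 7:45 PM UTC.
Midway is UTC−11:00, so local arrival = 7:45 PM − 11:00 = 8:45 AM on Jul 21.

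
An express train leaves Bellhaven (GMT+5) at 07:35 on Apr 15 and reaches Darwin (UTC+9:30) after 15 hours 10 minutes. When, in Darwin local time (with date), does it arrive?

03:15 on April 16

Convert departure to UTC: 07:35 − 5:00 = 02:35 UTC on Apr 15.
Add 15 hours and 10 minutes travel time → 17:45 UTC.
Darwin is UTC+9:30, so local arrival = 17:45 + 9:30 = 03:15 on Apr 16.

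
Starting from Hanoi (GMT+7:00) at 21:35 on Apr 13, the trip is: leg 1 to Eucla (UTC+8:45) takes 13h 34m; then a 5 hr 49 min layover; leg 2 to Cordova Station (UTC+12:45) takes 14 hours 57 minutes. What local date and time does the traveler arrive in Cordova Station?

Convert departure to UTC: 21:35 − 7:00 = 14:35 UTC on Apr 13.
Add 13 hours 34 minutes leg 1 → 04:09 UTC (Apr 14).
Add 5 hours and 49 minutes layover in Eucla → 09:58 UTC.
Add 14 hours and 57 minutes leg 2 → 00:55 UTC (Apr 15).
Cordova Station is UTC+12:45, so local arrival = 00:55 + 12:45 = 13:40 on Apr 15.

13:40 on Apr 15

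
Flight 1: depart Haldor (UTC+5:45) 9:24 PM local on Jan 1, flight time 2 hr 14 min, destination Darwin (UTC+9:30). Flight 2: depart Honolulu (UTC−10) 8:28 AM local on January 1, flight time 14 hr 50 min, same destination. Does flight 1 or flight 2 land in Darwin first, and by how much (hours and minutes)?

the first, by 15 hours 25 minutes

Flight 1 in UTC: 9:24 PM − 5:45 = 3:39 PM on Jan 1.
+2 hours 14 minutes → arrive 5:53 PM UTC on Jan 1.
Flight 2 in UTC: 8:28 AM + 10:00 = 6:28 PM on Jan 1.
+14 hours and 50 minutes → arrive 9:18 AM UTC on Jan 2.
Flight 1 lands earlier by 15 hours 25 minutes.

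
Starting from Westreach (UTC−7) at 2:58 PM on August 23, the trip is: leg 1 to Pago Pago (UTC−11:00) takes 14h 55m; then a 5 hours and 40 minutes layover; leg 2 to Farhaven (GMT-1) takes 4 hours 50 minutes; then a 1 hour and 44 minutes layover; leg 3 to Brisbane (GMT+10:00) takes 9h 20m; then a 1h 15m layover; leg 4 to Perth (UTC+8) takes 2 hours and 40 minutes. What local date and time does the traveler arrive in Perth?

10:22 PM on August 25

Convert departure to UTC: 2:58 PM + 7:00 = 9:58 PM UTC on Aug 23.
Add 14 hours 55 minutes leg 1 → 12:53 PM UTC (Aug 24).
Add 5 hours 40 minutes layover in Pago Pago → 6:33 PM UTC.
Add 4 hours and 50 minutes leg 2 → 11:23 PM UTC.
Add 1 hour and 44 minutes layover in Farhaven → 1:07 AM UTC (Aug 25).
Add 9 hours and 20 minutes leg 3 → 10:27 AM UTC.
Add 1 hour and 15 minutes layover in Brisbane → 11:42 AM UTC.
Add 2 hours and 40 minutes leg 4 → 2:22 PM UTC.
Perth is UTC+8:00, so local arrival = 2:22 PM + 8:00 = 10:22 PM on Aug 25.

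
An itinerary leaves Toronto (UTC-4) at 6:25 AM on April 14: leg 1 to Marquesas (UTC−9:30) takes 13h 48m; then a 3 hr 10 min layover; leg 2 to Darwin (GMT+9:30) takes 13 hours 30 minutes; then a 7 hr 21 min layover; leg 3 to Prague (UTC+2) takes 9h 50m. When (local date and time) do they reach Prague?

Convert departure to UTC: 6:25 AM + 4:00 = 10:25 AM UTC on Apr 14.
Add 13 hours and 48 minutes leg 1 → 12:13 AM UTC (Apr 15).
Add 3 hours 10 minutes layover in Marquesas → 3:23 AM UTC.
Add 13 hours 30 minutes leg 2 → 4:53 PM UTC.
Add 7 hours and 21 minutes layover in Darwin → 12:14 AM UTC (Apr 16).
Add 9 hours 50 minutes leg 3 → 10:04 AM UTC.
Prague is UTC+2:00, so local arrival = 10:04 AM + 2:00 = 12:04 PM on Apr 16.

12:04 PM on Apr 16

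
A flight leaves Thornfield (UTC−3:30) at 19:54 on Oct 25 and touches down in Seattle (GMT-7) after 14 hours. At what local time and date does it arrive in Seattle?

Convert departure to UTC: 19:54 + 3:30 = 23:24 UTC on Oct 25.
Add 14 hours travel time → 13:24 UTC (Oct 26).
Seattle is UTC−7:00, so local arrival = 13:24 − 7:00 = 06:24 on Oct 26.

06:24 on Oct 26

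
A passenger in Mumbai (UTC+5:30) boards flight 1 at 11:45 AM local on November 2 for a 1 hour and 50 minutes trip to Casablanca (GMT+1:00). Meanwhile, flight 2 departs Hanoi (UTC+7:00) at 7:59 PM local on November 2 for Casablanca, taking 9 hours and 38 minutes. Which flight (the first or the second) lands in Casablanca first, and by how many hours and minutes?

the first, by 14 hours 32 minutes

Flight 1 in UTC: 11:45 AM − 5:30 = 6:15 AM on Nov 2.
+1 hour and 50 minutes → arrive 8:05 AM UTC on Nov 2.
Flight 2 in UTC: 7:59 PM − 7:00 = 12:59 PM on Nov 2.
+9 hours and 38 minutes → arrive 10:37 PM UTC on Nov 2.
Flight 1 lands earlier by 14 hours 32 minutes.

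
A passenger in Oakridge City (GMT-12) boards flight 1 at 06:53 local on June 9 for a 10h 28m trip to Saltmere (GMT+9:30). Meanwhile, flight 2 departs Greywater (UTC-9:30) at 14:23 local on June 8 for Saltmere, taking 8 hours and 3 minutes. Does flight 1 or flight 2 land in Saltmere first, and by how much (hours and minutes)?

Flight 1 in UTC: 06:53 + 12:00 = 18:53 on Jun 9.
+10 hours 28 minutes → arrive 05:21 UTC on Jun 10.
Flight 2 in UTC: 14:23 + 9:30 = 23:53 on Jun 8.
+8 hours 3 minutes → arrive 07:56 UTC on Jun 9.
Flight 2 lands earlier by 21 hours 25 minutes.

the second, by 21 hours 25 minutes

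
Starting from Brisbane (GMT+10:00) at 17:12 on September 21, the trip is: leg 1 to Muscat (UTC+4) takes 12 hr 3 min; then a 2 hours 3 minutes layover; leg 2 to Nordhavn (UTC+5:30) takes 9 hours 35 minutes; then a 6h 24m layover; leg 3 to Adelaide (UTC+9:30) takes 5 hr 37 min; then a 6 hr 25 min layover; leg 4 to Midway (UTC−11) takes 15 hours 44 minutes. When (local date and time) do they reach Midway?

Convert departure to UTC: 17:12 − 10:00 = 07:12 UTC on Sep 21.
Add 12 hours 3 minutes leg 1 → 19:15 UTC.
Add 2 hours and 3 minutes layover in Muscat → 21:18 UTC.
Add 9 hours 35 minutes leg 2 → 06:53 UTC (Sep 22).
Add 6 hours 24 minutes layover in Nordhavn → 13:17 UTC.
Add 5 hours and 37 minutes leg 3 → 18:54 UTC.
Add 6 hours and 25 minutes layover in Adelaide → 01:19 UTC (Sep 23).
Add 15 hours 44 minutes leg 4 → 17:03 UTC.
Midway is UTC−11:00, so local arrival = 17:03 − 11:00 = 06:03 on Sep 23.

06:03 on September 23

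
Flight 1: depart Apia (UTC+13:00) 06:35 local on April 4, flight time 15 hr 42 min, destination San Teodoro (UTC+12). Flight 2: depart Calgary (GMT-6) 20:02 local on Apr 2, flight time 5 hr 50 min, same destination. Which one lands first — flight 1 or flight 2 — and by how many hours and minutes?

the second, by 25 hours 25 minutes

Flight 1 in UTC: 06:35 − 13:00 = 17:35 on Apr 3.
+15 hours and 42 minutes → arrive 09:17 UTC on Apr 4.
Flight 2 in UTC: 20:02 + 6:00 = 02:02 on Apr 3.
+5 hours 50 minutes → arrive 07:52 UTC on Apr 3.
Flight 2 lands earlier by 25 hours 25 minutes.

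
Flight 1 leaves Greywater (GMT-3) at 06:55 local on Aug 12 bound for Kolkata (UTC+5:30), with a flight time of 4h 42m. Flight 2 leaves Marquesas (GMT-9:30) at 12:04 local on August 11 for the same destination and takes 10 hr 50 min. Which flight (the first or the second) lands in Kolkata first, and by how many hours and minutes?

Flight 1 in UTC: 06:55 + 3:00 = 09:55 on Aug 12.
+4 hours and 42 minutes → arrive 14:37 UTC on Aug 12.
Flight 2 in UTC: 12:04 + 9:30 = 21:34 on Aug 11.
+10 hours 50 minutes → arrive 08:24 UTC on Aug 12.
Flight 2 lands earlier by 6 hours 13 minutes.

the second, by 6 hours 13 minutes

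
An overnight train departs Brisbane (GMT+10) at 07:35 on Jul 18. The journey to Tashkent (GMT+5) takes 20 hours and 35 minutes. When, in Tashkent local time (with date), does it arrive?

Tashkent is 5:00 behind Brisbane.
After 20 hours and 35 minutes it is 04:10 (Jul 19) in Brisbane.
Shift by the zone difference: 04:10 − 5:00 = 23:10 on Jul 18 in Tashkent.

23:10 on July 18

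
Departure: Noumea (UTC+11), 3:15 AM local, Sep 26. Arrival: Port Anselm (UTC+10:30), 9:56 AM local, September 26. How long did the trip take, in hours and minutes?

7 hours 11 minutes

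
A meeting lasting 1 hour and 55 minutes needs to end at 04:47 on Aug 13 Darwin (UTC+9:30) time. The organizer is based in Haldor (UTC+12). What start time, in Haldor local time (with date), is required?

Target end time in UTC: 04:47 − 9:30 = 19:17 on Aug 12.
Subtract 1 hour and 55 minutes → start 17:22 UTC on Aug 12.
Haldor is UTC+12:00: 17:22 + 12:00 = 05:22 on Aug 13.

05:22 on Aug 13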